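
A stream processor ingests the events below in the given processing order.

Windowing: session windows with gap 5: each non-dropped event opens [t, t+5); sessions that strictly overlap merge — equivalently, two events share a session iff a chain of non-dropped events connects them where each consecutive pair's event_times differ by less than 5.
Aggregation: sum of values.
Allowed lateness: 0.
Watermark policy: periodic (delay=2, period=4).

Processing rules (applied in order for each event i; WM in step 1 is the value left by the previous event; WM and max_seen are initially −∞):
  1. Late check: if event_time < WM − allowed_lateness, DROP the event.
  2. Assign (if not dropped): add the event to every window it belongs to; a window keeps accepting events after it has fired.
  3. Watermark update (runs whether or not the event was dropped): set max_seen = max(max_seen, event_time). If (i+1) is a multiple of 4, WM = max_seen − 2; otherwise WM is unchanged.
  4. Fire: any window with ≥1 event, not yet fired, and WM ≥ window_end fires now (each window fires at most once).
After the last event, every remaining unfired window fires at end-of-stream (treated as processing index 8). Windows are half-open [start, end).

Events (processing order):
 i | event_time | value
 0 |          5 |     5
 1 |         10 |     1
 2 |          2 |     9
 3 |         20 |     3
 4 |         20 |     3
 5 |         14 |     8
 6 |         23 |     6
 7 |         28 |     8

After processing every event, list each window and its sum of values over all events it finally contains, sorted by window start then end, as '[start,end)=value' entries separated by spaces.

i=0 t=5 v=5: → [5,10); WM=−∞
i=1 t=10 v=1: → [10,15); WM=−∞
i=2 t=2 v=9: → [2,10); WM=−∞
i=3 t=20 v=3: → [20,25); WM=18
i=4 t=20 v=3: → [20,25); WM=18
i=5 t=14 v=8: DROP (t<18-0); WM=18
i=6 t=23 v=6: → [20,28); WM=18
i=7 t=28 v=8: → [28,33); WM=26

[2,10)=14 [10,15)=1 [20,28)=12 [28,33)=8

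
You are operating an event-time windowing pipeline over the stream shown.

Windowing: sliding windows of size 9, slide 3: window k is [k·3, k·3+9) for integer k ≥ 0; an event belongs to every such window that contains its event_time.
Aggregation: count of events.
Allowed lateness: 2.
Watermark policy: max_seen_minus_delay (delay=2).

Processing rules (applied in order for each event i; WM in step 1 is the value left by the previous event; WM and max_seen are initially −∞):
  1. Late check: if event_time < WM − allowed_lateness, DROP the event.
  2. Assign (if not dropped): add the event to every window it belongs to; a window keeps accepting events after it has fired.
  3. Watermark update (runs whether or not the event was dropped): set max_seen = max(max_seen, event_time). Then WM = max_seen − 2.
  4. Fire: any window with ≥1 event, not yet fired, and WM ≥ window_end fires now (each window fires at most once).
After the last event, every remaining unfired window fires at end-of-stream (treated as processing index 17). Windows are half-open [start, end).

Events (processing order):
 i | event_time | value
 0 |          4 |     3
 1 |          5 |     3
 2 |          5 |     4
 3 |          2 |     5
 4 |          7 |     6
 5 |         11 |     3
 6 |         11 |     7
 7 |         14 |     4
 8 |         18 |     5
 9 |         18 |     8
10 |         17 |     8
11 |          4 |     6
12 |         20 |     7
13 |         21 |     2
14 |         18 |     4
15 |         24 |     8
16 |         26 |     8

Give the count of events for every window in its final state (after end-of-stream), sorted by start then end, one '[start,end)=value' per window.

i=0 t=4 v=3: → [3,12),[0,9); WM=2
i=1 t=5 v=3: → [3,12),[0,9); WM=3
i=2 t=5 v=4: → [3,12),[0,9); WM=3
i=3 t=2 v=5: → [0,9); WM=3
i=4 t=7 v=6: → [6,15),[3,12),[0,9); WM=5
i=5 t=11 v=3: → [9,18),[6,15),[3,12); WM=9; [0,9) fires=5
i=6 t=11 v=7: → [9,18),[6,15),[3,12); WM=9
i=7 t=14 v=4: → [12,21),[9,18),[6,15); WM=12; [3,12) fires=6
i=8 t=18 v=5: → [18,27),[15,24),[12,21); WM=16; [6,15) fires=4
i=9 t=18 v=8: → [18,27),[15,24),[12,21); WM=16
i=10 t=17 v=8: → [15,24),[12,21),[9,18); WM=16
i=11 t=4 v=6: DROP (t<16-2); WM=16
i=12 t=20 v=7: → [18,27),[15,24),[12,21); WM=18; [9,18) fires=4
i=13 t=21 v=2: → [21,30),[18,27),[15,24); WM=19
i=14 t=18 v=4: → [18,27),[15,24),[12,21); WM=19
i=15 t=24 v=8: → [24,33),[21,30),[18,27); WM=22; [12,21) fires=6
i=16 t=26 v=8: → [24,33),[21,30),[18,27); WM=24; [15,24) fires=6

[0,9)=5 [3,12)=6 [6,15)=4 [9,18)=4 [12,21)=6 [15,24)=6 [18,27)=7 [21,30)=3 [24,33)=2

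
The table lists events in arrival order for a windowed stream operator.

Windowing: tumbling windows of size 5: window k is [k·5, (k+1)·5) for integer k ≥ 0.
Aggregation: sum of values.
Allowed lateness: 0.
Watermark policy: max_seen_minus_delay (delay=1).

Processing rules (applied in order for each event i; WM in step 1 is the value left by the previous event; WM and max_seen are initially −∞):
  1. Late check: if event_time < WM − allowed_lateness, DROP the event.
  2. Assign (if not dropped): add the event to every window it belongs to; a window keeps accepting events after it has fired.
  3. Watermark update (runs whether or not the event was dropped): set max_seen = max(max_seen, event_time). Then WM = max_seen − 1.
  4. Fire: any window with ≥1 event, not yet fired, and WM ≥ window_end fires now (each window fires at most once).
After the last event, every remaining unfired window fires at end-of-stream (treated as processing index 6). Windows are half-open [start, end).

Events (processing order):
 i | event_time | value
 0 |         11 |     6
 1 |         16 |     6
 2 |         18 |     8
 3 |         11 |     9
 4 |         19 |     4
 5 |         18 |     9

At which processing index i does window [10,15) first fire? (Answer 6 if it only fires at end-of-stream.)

i=0 t=11 v=6: → [10,15); WM=10
i=1 t=16 v=6: → [15,20); WM=15; [10,15) fires=6
i=2 t=18 v=8: → [15,20); WM=17
i=3 t=11 v=9: DROP (t<17-0); WM=17
i=4 t=19 v=4: → [15,20); WM=18
i=5 t=18 v=9: → [15,20); WM=18

1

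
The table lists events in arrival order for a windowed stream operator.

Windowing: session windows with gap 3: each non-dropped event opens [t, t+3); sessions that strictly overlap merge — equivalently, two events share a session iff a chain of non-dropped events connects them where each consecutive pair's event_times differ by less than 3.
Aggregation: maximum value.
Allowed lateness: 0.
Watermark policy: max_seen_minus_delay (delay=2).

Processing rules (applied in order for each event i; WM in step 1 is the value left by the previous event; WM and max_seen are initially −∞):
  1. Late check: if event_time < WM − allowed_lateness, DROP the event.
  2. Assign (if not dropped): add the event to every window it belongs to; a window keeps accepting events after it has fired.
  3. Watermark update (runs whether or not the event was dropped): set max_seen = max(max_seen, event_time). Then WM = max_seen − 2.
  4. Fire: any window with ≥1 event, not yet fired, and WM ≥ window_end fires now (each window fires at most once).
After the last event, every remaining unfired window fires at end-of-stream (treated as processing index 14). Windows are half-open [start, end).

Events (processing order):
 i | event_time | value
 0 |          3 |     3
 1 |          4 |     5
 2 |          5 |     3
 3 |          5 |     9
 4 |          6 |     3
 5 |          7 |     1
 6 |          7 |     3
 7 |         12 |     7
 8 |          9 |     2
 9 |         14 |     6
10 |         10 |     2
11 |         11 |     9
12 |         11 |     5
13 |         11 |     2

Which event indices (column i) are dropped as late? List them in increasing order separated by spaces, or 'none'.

i=0 t=3 v=3: → [3,6); WM=1
i=1 t=4 v=5: → [3,7); WM=2
i=2 t=5 v=3: → [3,8); WM=3
i=3 t=5 v=9: → [3,8); WM=3
i=4 t=6 v=3: → [3,9); WM=4
i=5 t=7 v=1: → [3,10); WM=5
i=6 t=7 v=3: → [3,10); WM=5
i=7 t=12 v=7: → [12,15); WM=10
i=8 t=9 v=2: DROP (t<10-0); WM=10
i=9 t=14 v=6: → [12,17); WM=12
i=10 t=10 v=2: DROP (t<12-0); WM=12
i=11 t=11 v=9: DROP (t<12-0); WM=12
i=12 t=11 v=5: DROP (t<12-0); WM=12
i=13 t=11 v=2: DROP (t<12-0); WM=12

8 10 11 12 13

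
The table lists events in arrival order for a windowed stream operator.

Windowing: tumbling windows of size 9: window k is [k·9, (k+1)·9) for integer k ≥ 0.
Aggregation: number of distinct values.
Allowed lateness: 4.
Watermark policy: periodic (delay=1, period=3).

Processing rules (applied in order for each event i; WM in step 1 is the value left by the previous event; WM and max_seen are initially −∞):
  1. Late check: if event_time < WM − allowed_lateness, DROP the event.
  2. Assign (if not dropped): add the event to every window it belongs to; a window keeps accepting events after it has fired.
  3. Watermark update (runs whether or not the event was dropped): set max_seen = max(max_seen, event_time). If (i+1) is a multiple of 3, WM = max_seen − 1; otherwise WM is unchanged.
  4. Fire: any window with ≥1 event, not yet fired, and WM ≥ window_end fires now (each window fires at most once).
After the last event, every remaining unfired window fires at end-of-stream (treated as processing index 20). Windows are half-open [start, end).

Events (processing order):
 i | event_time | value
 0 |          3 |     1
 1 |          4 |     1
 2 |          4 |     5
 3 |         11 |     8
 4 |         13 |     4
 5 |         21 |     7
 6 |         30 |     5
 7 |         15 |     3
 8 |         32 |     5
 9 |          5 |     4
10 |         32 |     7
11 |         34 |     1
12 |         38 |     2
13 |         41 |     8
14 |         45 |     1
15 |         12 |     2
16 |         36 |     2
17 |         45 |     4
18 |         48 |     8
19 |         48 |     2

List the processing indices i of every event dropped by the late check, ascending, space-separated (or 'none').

7 9 15 16

i=0 t=3 v=1: → [0,9); WM=−∞
i=1 t=4 v=1: → [0,9); WM=−∞
i=2 t=4 v=5: → [0,9); WM=3
i=3 t=11 v=8: → [9,18); WM=3
i=4 t=13 v=4: → [9,18); WM=3
i=5 t=21 v=7: → [18,27); WM=20; [0,9) fires=2 [9,18) fires=2
i=6 t=30 v=5: → [27,36); WM=20
i=7 t=15 v=3: DROP (t<20-4); WM=20
i=8 t=32 v=5: → [27,36); WM=31; [18,27) fires=1
i=9 t=5 v=4: DROP (t<31-4); WM=31
i=10 t=32 v=7: → [27,36); WM=31
i=11 t=34 v=1: → [27,36); WM=33
i=12 t=38 v=2: → [36,45); WM=33
i=13 t=41 v=8: → [36,45); WM=33
i=14 t=45 v=1: → [45,54); WM=44; [27,36) fires=3
i=15 t=12 v=2: DROP (t<44-4); WM=44
i=16 t=36 v=2: DROP (t<44-4); WM=44
i=17 t=45 v=4: → [45,54); WM=44
i=18 t=48 v=8: → [45,54); WM=44
i=19 t=48 v=2: → [45,54); WM=44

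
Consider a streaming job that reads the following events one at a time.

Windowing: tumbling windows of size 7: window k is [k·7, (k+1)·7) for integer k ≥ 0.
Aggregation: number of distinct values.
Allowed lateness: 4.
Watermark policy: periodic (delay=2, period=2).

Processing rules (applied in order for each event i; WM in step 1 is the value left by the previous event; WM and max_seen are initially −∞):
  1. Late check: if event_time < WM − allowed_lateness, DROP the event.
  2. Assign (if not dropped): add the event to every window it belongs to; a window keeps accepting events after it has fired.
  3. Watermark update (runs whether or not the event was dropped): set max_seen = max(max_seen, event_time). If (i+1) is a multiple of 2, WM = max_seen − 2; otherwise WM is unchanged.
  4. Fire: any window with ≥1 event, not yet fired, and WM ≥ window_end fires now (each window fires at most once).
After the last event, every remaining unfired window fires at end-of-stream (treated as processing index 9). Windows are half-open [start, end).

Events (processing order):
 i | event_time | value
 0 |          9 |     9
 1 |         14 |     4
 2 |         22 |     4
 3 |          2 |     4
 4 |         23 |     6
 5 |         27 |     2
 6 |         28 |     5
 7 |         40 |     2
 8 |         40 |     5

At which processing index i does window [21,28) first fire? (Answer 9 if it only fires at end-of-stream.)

7

i=0 t=9 v=9: → [7,14); WM=−∞
i=1 t=14 v=4: → [14,21); WM=12
i=2 t=22 v=4: → [21,28); WM=12
i=3 t=2 v=4: DROP (t<12-4); WM=20; [7,14) fires=1
i=4 t=23 v=6: → [21,28); WM=20
i=5 t=27 v=2: → [21,28); WM=25; [14,21) fires=1
i=6 t=28 v=5: → [28,35); WM=25
i=7 t=40 v=2: → [35,42); WM=38; [21,28) fires=3 [28,35) fires=1
i=8 t=40 v=5: → [35,42); WM=38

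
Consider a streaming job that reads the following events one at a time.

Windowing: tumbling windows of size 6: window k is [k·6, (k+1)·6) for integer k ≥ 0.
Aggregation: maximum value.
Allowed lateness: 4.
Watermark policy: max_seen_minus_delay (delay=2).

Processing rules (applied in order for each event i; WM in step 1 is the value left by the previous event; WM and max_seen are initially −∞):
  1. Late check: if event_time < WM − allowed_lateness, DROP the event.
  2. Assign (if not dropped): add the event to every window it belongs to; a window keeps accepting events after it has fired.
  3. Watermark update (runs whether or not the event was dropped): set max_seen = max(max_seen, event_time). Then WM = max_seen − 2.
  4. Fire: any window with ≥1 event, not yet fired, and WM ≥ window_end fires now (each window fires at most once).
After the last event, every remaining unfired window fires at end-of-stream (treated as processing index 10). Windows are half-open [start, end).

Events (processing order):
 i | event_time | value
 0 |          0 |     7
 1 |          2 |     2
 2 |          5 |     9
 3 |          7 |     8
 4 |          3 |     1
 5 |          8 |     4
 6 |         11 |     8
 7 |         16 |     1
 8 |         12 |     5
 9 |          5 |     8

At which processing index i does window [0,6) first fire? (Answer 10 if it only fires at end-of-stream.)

5

i=0 t=0 v=7: → [0,6); WM=-2
i=1 t=2 v=2: → [0,6); WM=0
i=2 t=5 v=9: → [0,6); WM=3
i=3 t=7 v=8: → [6,12); WM=5
i=4 t=3 v=1: → [0,6); WM=5
i=5 t=8 v=4: → [6,12); WM=6; [0,6) fires=9
i=6 t=11 v=8: → [6,12); WM=9
i=7 t=16 v=1: → [12,18); WM=14; [6,12) fires=8
i=8 t=12 v=5: → [12,18); WM=14
i=9 t=5 v=8: DROP (t<14-4); WM=14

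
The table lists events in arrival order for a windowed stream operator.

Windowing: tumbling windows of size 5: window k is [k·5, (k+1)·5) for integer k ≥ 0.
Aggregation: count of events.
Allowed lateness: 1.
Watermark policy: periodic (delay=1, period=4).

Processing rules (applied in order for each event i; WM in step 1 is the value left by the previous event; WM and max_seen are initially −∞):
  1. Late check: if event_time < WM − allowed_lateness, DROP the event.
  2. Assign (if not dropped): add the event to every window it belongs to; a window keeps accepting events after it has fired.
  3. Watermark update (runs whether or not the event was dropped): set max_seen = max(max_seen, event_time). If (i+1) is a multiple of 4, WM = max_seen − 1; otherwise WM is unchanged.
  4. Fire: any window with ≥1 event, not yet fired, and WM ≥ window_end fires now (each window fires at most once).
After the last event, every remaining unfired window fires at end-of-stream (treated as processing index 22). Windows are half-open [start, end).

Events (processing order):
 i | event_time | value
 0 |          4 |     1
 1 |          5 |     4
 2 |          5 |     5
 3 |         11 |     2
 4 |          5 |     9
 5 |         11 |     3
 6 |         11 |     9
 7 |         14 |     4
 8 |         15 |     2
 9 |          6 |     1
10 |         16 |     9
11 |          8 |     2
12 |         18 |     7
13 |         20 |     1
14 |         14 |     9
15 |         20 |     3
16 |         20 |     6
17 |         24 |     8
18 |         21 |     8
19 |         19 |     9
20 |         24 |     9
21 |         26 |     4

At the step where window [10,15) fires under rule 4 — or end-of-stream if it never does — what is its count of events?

4

i=0 t=4 v=1: → [0,5); WM=−∞
i=1 t=5 v=4: → [5,10); WM=−∞
i=2 t=5 v=5: → [5,10); WM=−∞
i=3 t=11 v=2: → [10,15); WM=10; [0,5) fires=1 [5,10) fires=2
i=4 t=5 v=9: DROP (t<10-1); WM=10
i=5 t=11 v=3: → [10,15); WM=10
i=6 t=11 v=9: → [10,15); WM=10
i=7 t=14 v=4: → [10,15); WM=13
i=8 t=15 v=2: → [15,20); WM=13
i=9 t=6 v=1: DROP (t<13-1); WM=13
i=10 t=16 v=9: → [15,20); WM=13
i=11 t=8 v=2: DROP (t<13-1); WM=15; [10,15) fires=4
i=12 t=18 v=7: → [15,20); WM=15
i=13 t=20 v=1: → [20,25); WM=15
i=14 t=14 v=9: → [10,15); WM=15
i=15 t=20 v=3: → [20,25); WM=19
i=16 t=20 v=6: → [20,25); WM=19
i=17 t=24 v=8: → [20,25); WM=19
i=18 t=21 v=8: → [20,25); WM=19
i=19 t=19 v=9: → [15,20); WM=23; [15,20) fires=4
i=20 t=24 v=9: → [20,25); WM=23
i=21 t=26 v=4: → [25,30); WM=23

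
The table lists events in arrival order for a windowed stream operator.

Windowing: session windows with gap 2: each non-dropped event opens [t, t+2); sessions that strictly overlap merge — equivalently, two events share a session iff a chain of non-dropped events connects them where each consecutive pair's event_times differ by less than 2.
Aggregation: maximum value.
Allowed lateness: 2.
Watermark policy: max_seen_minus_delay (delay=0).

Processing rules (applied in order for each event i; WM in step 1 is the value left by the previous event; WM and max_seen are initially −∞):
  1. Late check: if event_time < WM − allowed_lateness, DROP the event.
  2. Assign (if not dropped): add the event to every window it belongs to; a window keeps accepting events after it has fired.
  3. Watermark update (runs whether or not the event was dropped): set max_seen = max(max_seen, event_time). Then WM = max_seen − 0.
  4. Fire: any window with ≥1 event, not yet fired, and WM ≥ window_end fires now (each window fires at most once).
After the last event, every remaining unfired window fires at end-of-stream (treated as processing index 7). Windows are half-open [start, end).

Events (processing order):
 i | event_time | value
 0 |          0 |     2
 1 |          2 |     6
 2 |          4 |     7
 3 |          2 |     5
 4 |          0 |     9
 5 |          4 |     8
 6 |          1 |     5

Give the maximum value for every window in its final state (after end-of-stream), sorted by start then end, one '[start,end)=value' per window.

i=0 t=0 v=2: → [0,2); WM=0
i=1 t=2 v=6: → [2,4); WM=2
i=2 t=4 v=7: → [4,6); WM=4
i=3 t=2 v=5: → [2,4); WM=4
i=4 t=0 v=9: DROP (t<4-2); WM=4
i=5 t=4 v=8: → [4,6); WM=4
i=6 t=1 v=5: DROP (t<4-2); WM=4

[0,2)=2 [2,4)=6 [4,6)=8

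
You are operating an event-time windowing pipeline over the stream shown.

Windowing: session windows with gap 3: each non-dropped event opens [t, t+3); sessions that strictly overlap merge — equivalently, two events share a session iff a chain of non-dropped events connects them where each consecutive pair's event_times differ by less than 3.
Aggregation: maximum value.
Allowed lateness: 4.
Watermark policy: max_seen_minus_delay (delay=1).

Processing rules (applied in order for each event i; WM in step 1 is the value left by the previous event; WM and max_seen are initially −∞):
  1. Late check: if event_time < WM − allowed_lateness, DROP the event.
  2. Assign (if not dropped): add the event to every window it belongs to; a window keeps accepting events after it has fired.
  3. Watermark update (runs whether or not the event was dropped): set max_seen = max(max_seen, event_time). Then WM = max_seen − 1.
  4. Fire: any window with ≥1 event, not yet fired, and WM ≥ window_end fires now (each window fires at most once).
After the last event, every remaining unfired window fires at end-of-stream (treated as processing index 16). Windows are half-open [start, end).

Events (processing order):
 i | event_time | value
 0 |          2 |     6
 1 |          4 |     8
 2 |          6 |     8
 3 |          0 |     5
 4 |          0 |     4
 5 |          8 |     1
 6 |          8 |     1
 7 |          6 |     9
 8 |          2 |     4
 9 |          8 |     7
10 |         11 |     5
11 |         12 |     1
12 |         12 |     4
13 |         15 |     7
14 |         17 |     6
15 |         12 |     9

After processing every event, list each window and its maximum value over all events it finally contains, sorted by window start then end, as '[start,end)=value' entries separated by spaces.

[2,11)=9 [11,15)=9 [15,20)=7

i=0 t=2 v=6: → [2,5); WM=1
i=1 t=4 v=8: → [2,7); WM=3
i=2 t=6 v=8: → [2,9); WM=5
i=3 t=0 v=5: DROP (t<5-4); WM=5
i=4 t=0 v=4: DROP (t<5-4); WM=5
i=5 t=8 v=1: → [2,11); WM=7
i=6 t=8 v=1: → [2,11); WM=7
i=7 t=6 v=9: → [2,11); WM=7
i=8 t=2 v=4: DROP (t<7-4); WM=7
i=9 t=8 v=7: → [2,11); WM=7
i=10 t=11 v=5: → [11,14); WM=10
i=11 t=12 v=1: → [11,15); WM=11
i=12 t=12 v=4: → [11,15); WM=11
i=13 t=15 v=7: → [15,18); WM=14
i=14 t=17 v=6: → [15,20); WM=16
i=15 t=12 v=9: → [11,15); WM=16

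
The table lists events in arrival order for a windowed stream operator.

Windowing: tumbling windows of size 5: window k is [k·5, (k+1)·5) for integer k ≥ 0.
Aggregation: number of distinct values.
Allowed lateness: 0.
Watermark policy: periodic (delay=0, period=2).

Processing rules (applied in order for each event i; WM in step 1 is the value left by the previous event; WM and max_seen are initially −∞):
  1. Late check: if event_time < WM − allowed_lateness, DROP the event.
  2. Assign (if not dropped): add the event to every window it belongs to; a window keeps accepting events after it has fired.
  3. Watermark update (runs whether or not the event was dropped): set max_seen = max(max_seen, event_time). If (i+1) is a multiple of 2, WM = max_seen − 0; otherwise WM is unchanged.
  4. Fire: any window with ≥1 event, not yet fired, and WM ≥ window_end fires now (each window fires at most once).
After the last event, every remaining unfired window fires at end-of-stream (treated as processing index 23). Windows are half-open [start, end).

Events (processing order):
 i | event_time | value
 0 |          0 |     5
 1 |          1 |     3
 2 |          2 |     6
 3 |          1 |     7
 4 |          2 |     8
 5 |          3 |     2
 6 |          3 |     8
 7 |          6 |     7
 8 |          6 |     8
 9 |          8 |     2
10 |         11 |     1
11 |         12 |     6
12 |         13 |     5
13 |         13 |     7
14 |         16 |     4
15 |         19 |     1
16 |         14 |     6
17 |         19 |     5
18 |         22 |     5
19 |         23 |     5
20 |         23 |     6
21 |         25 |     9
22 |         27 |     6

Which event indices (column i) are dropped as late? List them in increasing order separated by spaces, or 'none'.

i=0 t=0 v=5: → [0,5); WM=−∞
i=1 t=1 v=3: → [0,5); WM=1
i=2 t=2 v=6: → [0,5); WM=1
i=3 t=1 v=7: → [0,5); WM=2
i=4 t=2 v=8: → [0,5); WM=2
i=5 t=3 v=2: → [0,5); WM=3
i=6 t=3 v=8: → [0,5); WM=3
i=7 t=6 v=7: → [5,10); WM=6; [0,5) fires=6
i=8 t=6 v=8: → [5,10); WM=6
i=9 t=8 v=2: → [5,10); WM=8
i=10 t=11 v=1: → [10,15); WM=8
i=11 t=12 v=6: → [10,15); WM=12; [5,10) fires=3
i=12 t=13 v=5: → [10,15); WM=12
i=13 t=13 v=7: → [10,15); WM=13
i=14 t=16 v=4: → [15,20); WM=13
i=15 t=19 v=1: → [15,20); WM=19; [10,15) fires=4
i=16 t=14 v=6: DROP (t<19-0); WM=19
i=17 t=19 v=5: → [15,20); WM=19
i=18 t=22 v=5: → [20,25); WM=19
i=19 t=23 v=5: → [20,25); WM=23; [15,20) fires=3
i=20 t=23 v=6: → [20,25); WM=23
i=21 t=25 v=9: → [25,30); WM=25; [20,25) fires=2
i=22 t=27 v=6: → [25,30); WM=25

16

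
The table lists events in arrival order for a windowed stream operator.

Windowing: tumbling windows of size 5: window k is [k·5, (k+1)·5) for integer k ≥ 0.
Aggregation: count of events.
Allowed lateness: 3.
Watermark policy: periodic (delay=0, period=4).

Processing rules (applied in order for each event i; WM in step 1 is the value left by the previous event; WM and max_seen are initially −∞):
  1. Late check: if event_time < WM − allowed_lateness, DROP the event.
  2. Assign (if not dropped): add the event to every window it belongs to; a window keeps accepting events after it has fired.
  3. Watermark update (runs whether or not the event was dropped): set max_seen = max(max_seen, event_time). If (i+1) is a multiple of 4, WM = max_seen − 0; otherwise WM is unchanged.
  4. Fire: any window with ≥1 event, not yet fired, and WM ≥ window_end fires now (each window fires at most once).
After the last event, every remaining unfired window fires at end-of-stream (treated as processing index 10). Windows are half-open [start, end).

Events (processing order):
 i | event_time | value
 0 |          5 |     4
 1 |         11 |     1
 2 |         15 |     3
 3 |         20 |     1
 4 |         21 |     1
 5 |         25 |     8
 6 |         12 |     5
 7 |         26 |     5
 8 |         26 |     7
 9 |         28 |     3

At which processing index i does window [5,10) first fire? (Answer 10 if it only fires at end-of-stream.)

3

i=0 t=5 v=4: → [5,10); WM=−∞
i=1 t=11 v=1: → [10,15); WM=−∞
i=2 t=15 v=3: → [15,20); WM=−∞
i=3 t=20 v=1: → [20,25); WM=20; [5,10) fires=1 [10,15) fires=1 [15,20) fires=1
i=4 t=21 v=1: → [20,25); WM=20
i=5 t=25 v=8: → [25,30); WM=20
i=6 t=12 v=5: DROP (t<20-3); WM=20
i=7 t=26 v=5: → [25,30); WM=26; [20,25) fires=2
i=8 t=26 v=7: → [25,30); WM=26
i=9 t=28 v=3: → [25,30); WM=26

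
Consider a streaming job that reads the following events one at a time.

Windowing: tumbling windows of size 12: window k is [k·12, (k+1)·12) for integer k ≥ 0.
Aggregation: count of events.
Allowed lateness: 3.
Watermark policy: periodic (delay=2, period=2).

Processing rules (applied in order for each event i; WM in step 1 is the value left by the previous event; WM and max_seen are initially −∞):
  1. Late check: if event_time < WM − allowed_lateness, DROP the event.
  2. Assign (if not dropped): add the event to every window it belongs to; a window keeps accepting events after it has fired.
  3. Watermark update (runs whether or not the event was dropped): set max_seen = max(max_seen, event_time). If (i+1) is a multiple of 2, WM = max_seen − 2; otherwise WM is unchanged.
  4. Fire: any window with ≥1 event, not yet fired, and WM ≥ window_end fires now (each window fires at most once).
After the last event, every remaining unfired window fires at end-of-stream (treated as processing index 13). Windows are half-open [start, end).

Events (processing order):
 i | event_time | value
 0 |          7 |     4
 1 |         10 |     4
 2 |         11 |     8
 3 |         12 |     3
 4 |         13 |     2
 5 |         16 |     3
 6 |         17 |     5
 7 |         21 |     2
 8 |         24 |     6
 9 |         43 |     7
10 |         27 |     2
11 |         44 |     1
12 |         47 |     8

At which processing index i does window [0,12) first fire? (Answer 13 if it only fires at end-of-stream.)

5

i=0 t=7 v=4: → [0,12); WM=−∞
i=1 t=10 v=4: → [0,12); WM=8
i=2 t=11 v=8: → [0,12); WM=8
i=3 t=12 v=3: → [12,24); WM=10
i=4 t=13 v=2: → [12,24); WM=10
i=5 t=16 v=3: → [12,24); WM=14; [0,12) fires=3
i=6 t=17 v=5: → [12,24); WM=14
i=7 t=21 v=2: → [12,24); WM=19
i=8 t=24 v=6: → [24,36); WM=19
i=9 t=43 v=7: → [36,48); WM=41; [12,24) fires=5 [24,36) fires=1
i=10 t=27 v=2: DROP (t<41-3); WM=41
i=11 t=44 v=1: → [36,48); WM=42
i=12 t=47 v=8: → [36,48); WM=42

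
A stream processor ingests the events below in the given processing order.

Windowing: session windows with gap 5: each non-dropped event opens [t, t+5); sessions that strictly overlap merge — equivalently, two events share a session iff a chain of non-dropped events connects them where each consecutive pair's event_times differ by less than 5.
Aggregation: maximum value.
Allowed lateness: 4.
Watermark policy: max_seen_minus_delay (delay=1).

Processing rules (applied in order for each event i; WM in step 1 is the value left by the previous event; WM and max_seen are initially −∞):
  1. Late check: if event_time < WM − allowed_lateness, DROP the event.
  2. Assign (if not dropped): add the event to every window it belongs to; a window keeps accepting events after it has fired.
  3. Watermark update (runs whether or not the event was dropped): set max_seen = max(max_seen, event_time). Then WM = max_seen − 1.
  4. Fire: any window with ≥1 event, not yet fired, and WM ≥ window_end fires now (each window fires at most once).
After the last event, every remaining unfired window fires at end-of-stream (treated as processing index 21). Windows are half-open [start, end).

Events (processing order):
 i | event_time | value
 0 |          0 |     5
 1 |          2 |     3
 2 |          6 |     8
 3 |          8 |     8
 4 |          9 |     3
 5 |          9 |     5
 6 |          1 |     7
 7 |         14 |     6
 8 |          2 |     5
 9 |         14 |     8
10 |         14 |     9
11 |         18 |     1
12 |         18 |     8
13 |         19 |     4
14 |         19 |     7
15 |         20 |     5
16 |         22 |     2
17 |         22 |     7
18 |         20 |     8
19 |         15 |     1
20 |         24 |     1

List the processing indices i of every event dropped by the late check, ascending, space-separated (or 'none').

i=0 t=0 v=5: → [0,5); WM=-1
i=1 t=2 v=3: → [0,7); WM=1
i=2 t=6 v=8: → [0,11); WM=5
i=3 t=8 v=8: → [0,13); WM=7
i=4 t=9 v=3: → [0,14); WM=8
i=5 t=9 v=5: → [0,14); WM=8
i=6 t=1 v=7: DROP (t<8-4); WM=8
i=7 t=14 v=6: → [14,19); WM=13
i=8 t=2 v=5: DROP (t<13-4); WM=13
i=9 t=14 v=8: → [14,19); WM=13
i=10 t=14 v=9: → [14,19); WM=13
i=11 t=18 v=1: → [14,23); WM=17
i=12 t=18 v=8: → [14,23); WM=17
i=13 t=19 v=4: → [14,24); WM=18
i=14 t=19 v=7: → [14,24); WM=18
i=15 t=20 v=5: → [14,25); WM=19
i=16 t=22 v=2: → [14,27); WM=21
i=17 t=22 v=7: → [14,27); WM=21
i=18 t=20 v=8: → [14,27); WM=21
i=19 t=15 v=1: DROP (t<21-4); WM=21
i=20 t=24 v=1: → [14,29); WM=23

6 8 19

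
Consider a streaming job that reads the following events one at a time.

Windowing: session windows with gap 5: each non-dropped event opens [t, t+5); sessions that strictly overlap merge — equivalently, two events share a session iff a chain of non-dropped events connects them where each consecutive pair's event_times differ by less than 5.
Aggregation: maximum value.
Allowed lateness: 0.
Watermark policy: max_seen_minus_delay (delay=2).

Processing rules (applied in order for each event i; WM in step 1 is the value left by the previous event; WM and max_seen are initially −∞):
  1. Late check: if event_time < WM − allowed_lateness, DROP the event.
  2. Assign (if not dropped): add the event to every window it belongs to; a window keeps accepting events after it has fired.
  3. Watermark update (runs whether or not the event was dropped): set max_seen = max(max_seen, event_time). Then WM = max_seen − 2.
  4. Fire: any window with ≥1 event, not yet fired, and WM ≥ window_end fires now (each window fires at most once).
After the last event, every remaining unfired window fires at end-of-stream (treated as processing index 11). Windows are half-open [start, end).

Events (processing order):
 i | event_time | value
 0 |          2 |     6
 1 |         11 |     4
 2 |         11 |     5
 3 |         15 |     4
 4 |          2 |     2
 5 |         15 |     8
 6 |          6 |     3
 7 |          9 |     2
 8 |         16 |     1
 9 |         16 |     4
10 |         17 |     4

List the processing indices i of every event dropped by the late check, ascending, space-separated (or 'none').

i=0 t=2 v=6: → [2,7); WM=0
i=1 t=11 v=4: → [11,16); WM=9
i=2 t=11 v=5: → [11,16); WM=9
i=3 t=15 v=4: → [11,20); WM=13
i=4 t=2 v=2: DROP (t<13-0); WM=13
i=5 t=15 v=8: → [11,20); WM=13
i=6 t=6 v=3: DROP (t<13-0); WM=13
i=7 t=9 v=2: DROP (t<13-0); WM=13
i=8 t=16 v=1: → [11,21); WM=14
i=9 t=16 v=4: → [11,21); WM=14
i=10 t=17 v=4: → [11,22); WM=15

4 6 7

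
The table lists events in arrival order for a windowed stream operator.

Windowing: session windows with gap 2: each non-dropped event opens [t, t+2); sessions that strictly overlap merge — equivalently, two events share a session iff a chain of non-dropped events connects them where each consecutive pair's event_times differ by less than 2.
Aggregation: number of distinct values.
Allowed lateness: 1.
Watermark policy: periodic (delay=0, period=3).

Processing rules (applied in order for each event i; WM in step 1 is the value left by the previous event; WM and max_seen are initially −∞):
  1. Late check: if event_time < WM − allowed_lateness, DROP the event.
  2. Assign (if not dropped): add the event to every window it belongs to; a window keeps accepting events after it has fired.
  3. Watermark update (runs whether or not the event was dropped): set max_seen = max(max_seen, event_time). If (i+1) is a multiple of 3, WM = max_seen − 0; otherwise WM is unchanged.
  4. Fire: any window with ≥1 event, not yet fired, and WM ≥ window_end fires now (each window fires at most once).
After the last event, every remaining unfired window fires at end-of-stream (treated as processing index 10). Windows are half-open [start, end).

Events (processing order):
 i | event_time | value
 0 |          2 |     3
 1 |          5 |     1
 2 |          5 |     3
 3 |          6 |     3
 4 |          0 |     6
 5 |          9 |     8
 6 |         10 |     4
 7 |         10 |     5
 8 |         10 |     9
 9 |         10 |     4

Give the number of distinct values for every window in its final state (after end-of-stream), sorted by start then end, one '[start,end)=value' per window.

[2,4)=1 [5,8)=2 [9,12)=4

i=0 t=2 v=3: → [2,4); WM=−∞
i=1 t=5 v=1: → [5,7); WM=−∞
i=2 t=5 v=3: → [5,7); WM=5
i=3 t=6 v=3: → [5,8); WM=5
i=4 t=0 v=6: DROP (t<5-1); WM=5
i=5 t=9 v=8: → [9,11); WM=9
i=6 t=10 v=4: → [9,12); WM=9
i=7 t=10 v=5: → [9,12); WM=9
i=8 t=10 v=9: → [9,12); WM=10
i=9 t=10 v=4: → [9,12); WM=10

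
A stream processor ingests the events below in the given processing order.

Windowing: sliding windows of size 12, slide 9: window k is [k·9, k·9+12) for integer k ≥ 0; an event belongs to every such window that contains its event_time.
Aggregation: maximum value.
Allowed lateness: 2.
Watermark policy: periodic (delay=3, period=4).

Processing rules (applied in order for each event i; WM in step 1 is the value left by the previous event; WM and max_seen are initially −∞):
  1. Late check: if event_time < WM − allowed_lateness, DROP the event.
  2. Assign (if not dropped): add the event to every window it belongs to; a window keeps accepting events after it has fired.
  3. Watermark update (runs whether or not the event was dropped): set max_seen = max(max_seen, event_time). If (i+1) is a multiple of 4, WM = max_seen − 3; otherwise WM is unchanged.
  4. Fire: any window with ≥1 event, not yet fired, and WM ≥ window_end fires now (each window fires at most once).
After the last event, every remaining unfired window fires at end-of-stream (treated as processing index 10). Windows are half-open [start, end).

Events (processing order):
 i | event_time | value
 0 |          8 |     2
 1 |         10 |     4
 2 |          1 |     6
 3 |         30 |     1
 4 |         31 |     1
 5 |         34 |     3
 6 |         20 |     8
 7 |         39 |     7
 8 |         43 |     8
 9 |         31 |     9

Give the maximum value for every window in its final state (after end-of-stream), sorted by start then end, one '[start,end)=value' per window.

[0,12)=6 [9,21)=4 [27,39)=3 [36,48)=8

i=0 t=8 v=2: → [0,12); WM=−∞
i=1 t=10 v=4: → [9,21),[0,12); WM=−∞
i=2 t=1 v=6: → [0,12); WM=−∞
i=3 t=30 v=1: → [27,39); WM=27; [0,12) fires=6 [9,21) fires=4
i=4 t=31 v=1: → [27,39); WM=27
i=5 t=34 v=3: → [27,39); WM=27
i=6 t=20 v=8: DROP (t<27-2); WM=27
i=7 t=39 v=7: → [36,48); WM=36
i=8 t=43 v=8: → [36,48); WM=36
i=9 t=31 v=9: DROP (t<36-2); WM=36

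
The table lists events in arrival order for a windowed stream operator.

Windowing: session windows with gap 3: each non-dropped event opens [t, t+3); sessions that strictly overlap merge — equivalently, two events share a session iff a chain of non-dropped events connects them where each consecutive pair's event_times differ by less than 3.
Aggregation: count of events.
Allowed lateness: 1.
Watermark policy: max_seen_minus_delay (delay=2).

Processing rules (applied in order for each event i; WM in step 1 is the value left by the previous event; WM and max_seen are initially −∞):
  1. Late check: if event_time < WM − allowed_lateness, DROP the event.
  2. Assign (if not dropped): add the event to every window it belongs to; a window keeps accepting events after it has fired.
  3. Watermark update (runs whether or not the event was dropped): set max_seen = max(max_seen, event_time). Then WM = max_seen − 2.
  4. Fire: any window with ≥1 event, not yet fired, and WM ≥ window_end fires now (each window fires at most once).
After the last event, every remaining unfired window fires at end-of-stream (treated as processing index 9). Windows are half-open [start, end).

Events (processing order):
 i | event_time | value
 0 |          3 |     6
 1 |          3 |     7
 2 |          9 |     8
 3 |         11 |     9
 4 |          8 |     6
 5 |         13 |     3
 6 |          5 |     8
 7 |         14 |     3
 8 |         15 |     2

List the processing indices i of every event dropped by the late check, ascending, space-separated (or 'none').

6

i=0 t=3 v=6: → [3,6); WM=1
i=1 t=3 v=7: → [3,6); WM=1
i=2 t=9 v=8: → [9,12); WM=7
i=3 t=11 v=9: → [9,14); WM=9
i=4 t=8 v=6: → [8,14); WM=9
i=5 t=13 v=3: → [8,16); WM=11
i=6 t=5 v=8: DROP (t<11-1); WM=11
i=7 t=14 v=3: → [8,17); WM=12
i=8 t=15 v=2: → [8,18); WM=13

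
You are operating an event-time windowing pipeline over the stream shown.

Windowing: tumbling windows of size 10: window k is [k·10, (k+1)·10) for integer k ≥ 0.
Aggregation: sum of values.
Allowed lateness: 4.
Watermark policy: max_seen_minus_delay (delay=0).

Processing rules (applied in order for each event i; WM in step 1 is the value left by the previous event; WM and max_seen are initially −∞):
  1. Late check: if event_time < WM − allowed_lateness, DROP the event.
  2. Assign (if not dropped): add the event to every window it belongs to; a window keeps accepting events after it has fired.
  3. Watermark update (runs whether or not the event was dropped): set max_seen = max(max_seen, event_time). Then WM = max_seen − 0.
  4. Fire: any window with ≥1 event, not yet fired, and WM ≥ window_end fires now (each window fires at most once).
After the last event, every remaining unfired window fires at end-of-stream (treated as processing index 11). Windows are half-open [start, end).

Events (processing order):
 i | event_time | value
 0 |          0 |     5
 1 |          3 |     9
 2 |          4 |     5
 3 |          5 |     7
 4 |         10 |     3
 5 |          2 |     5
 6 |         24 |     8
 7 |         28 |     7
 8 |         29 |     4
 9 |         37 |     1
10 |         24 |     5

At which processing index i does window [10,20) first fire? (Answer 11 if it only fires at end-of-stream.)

i=0 t=0 v=5: → [0,10); WM=0
i=1 t=3 v=9: → [0,10); WM=3
i=2 t=4 v=5: → [0,10); WM=4
i=3 t=5 v=7: → [0,10); WM=5
i=4 t=10 v=3: → [10,20); WM=10; [0,10) fires=26
i=5 t=2 v=5: DROP (t<10-4); WM=10
i=6 t=24 v=8: → [20,30); WM=24; [10,20) fires=3
i=7 t=28 v=7: → [20,30); WM=28
i=8 t=29 v=4: → [20,30); WM=29
i=9 t=37 v=1: → [30,40); WM=37; [20,30) fires=19
i=10 t=24 v=5: DROP (t<37-4); WM=37

6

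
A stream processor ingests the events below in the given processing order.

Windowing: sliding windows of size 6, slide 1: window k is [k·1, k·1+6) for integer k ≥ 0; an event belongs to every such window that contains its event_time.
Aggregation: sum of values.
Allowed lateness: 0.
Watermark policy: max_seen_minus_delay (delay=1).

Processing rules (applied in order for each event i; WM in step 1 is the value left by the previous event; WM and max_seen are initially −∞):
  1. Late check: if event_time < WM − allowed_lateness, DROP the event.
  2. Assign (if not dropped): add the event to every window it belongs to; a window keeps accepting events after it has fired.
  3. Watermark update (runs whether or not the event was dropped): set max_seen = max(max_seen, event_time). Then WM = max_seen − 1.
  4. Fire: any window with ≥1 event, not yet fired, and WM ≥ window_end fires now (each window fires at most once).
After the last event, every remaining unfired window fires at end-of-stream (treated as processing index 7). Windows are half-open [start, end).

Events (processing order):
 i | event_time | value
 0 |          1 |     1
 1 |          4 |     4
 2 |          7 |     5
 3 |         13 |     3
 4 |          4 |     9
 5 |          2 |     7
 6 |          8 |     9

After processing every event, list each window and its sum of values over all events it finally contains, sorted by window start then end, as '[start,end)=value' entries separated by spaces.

i=0 t=1 v=1: → [1,7),[0,6); WM=0
i=1 t=4 v=4: → [4,10),[3,9),[2,8),[1,7),[0,6); WM=3
i=2 t=7 v=5: → [7,13),[6,12),[5,11),[4,10),[3,9),[2,8); WM=6; [0,6) fires=5
i=3 t=13 v=3: → [13,19),[12,18),[11,17),[10,16),[9,15),[8,14); WM=12; [1,7) fires=5 [2,8) fires=9 [3,9) fires=9 [4,10) fires=9 [5,11) fires=5 [6,12) fires=5
i=4 t=4 v=9: DROP (t<12-0); WM=12
i=5 t=2 v=7: DROP (t<12-0); WM=12
i=6 t=8 v=9: DROP (t<12-0); WM=12

[0,6)=5 [1,7)=5 [2,8)=9 [3,9)=9 [4,10)=9 [5,11)=5 [6,12)=5 [7,13)=5 [8,14)=3 [9,15)=3 [10,16)=3 [11,17)=3 [12,18)=3 [13,19)=3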